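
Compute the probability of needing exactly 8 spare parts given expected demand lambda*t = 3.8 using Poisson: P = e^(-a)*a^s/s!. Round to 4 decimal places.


a = 3.8, s = 8
e^(-a) = e^(-3.8) = 0.0224
a^s = 3.8^8 = 43477.9214
s! = 40320
P = 0.0224 * 43477.9214 / 40320
P = 0.0241

0.0241


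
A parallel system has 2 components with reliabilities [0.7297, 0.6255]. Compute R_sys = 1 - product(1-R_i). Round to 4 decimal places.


Components: [0.7297, 0.6255]
(1 - 0.7297) = 0.2703, running product = 0.2703
(1 - 0.6255) = 0.3745, running product = 0.1012
Product of (1-R_i) = 0.1012
R_sys = 1 - 0.1012 = 0.8988

0.8988


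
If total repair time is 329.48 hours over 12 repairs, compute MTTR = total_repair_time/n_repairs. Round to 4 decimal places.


total_repair_time = 329.48
n_repairs = 12
MTTR = 329.48 / 12
MTTR = 27.4567

27.4567


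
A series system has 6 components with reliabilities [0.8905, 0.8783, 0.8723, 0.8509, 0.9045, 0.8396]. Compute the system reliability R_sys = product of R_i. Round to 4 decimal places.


Components: [0.8905, 0.8783, 0.8723, 0.8509, 0.9045, 0.8396]
After component 1 (R=0.8905): product = 0.8905
After component 2 (R=0.8783): product = 0.7821
After component 3 (R=0.8723): product = 0.6822
After component 4 (R=0.8509): product = 0.5805
After component 5 (R=0.9045): product = 0.5251
After component 6 (R=0.8396): product = 0.4409
R_sys = 0.4409

0.4409


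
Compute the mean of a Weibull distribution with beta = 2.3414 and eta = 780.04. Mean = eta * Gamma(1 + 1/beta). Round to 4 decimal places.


beta = 2.3414, eta = 780.04
1/beta = 0.4271
1 + 1/beta = 1.4271
Gamma(1.4271) = 0.8861
Mean = 780.04 * 0.8861
Mean = 691.209

691.209


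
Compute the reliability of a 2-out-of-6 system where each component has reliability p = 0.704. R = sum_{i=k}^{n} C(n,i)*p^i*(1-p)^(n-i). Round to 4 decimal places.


k = 2, n = 6, p = 0.704
i=2: C(6,2)=15 * 0.704^2 * 0.296^4 = 0.0571
i=3: C(6,3)=20 * 0.704^3 * 0.296^3 = 0.181
i=4: C(6,4)=15 * 0.704^4 * 0.296^2 = 0.3228
i=5: C(6,5)=6 * 0.704^5 * 0.296^1 = 0.3071
i=6: C(6,6)=1 * 0.704^6 * 0.296^0 = 0.1217
R = sum of terms = 0.9897

0.9897


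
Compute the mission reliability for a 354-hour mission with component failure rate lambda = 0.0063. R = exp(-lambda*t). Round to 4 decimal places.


lambda = 0.0063
mission_time = 354
lambda * t = 0.0063 * 354 = 2.2302
R = exp(-2.2302)
R = 0.1075

0.1075


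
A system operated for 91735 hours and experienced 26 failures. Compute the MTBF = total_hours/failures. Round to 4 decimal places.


total_hours = 91735
failures = 26
MTBF = 91735 / 26
MTBF = 3528.2692

3528.2692


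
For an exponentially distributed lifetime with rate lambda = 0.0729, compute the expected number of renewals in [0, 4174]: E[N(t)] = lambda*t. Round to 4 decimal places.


lambda = 0.0729
t = 4174
E[N(t)] = lambda * t
E[N(t)] = 0.0729 * 4174
E[N(t)] = 304.2846

304.2846


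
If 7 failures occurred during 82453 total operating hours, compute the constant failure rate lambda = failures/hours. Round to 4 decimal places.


failures = 7
total_hours = 82453
lambda = 7 / 82453
lambda = 0.0001

0.0001


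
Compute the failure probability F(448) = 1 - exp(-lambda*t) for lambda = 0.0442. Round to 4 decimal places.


lambda = 0.0442, t = 448
lambda * t = 19.8016
exp(-19.8016) = 0.0
F(t) = 1 - 0.0
F(t) = 1.0

1.0


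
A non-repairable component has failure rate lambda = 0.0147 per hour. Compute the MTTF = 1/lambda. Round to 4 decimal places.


lambda = 0.0147
MTTF = 1 / 0.0147
MTTF = 68.0272

68.0272


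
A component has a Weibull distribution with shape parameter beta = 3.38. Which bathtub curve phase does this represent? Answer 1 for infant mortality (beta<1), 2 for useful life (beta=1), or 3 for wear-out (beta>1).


beta = 3.38
Compare beta to 1:
beta < 1 => infant mortality (phase 1)
beta = 1 => useful life (phase 2)
beta > 1 => wear-out (phase 3)
Since beta = 3.38, this is wear-out (increasing failure rate)
Phase = 3

3


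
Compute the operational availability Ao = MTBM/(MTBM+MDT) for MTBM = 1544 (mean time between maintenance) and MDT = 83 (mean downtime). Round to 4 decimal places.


MTBM = 1544
MDT = 83
MTBM + MDT = 1627
Ao = 1544 / 1627
Ao = 0.949

0.949


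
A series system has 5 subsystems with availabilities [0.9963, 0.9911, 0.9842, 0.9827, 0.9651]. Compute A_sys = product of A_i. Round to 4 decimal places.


Subsystems: [0.9963, 0.9911, 0.9842, 0.9827, 0.9651]
After subsystem 1 (A=0.9963): product = 0.9963
After subsystem 2 (A=0.9911): product = 0.9874
After subsystem 3 (A=0.9842): product = 0.9718
After subsystem 4 (A=0.9827): product = 0.955
After subsystem 5 (A=0.9651): product = 0.9217
A_sys = 0.9217

0.9217


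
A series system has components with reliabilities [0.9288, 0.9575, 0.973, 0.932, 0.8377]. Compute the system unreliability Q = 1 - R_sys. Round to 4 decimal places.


Components: [0.9288, 0.9575, 0.973, 0.932, 0.8377]
After component 1: product = 0.9288
After component 2: product = 0.8893
After component 3: product = 0.8653
After component 4: product = 0.8065
After component 5: product = 0.6756
R_sys = 0.6756
Q = 1 - 0.6756 = 0.3244

0.3244


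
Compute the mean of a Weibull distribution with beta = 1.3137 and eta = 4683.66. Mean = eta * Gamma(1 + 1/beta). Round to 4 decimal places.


beta = 1.3137, eta = 4683.66
1/beta = 0.7612
1 + 1/beta = 1.7612
Gamma(1.7612) = 0.9217
Mean = 4683.66 * 0.9217
Mean = 4316.7399

4316.7399


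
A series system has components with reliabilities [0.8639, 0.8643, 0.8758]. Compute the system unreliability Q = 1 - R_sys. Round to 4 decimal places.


Components: [0.8639, 0.8643, 0.8758]
After component 1: product = 0.8639
After component 2: product = 0.7467
After component 3: product = 0.6539
R_sys = 0.6539
Q = 1 - 0.6539 = 0.3461

0.3461


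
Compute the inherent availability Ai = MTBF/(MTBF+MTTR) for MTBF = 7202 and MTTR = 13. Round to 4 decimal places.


MTBF = 7202
MTTR = 13
MTBF + MTTR = 7215
Ai = 7202 / 7215
Ai = 0.9982

0.9982


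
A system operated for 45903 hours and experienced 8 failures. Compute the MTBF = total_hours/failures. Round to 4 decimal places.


total_hours = 45903
failures = 8
MTBF = 45903 / 8
MTBF = 5737.875

5737.875


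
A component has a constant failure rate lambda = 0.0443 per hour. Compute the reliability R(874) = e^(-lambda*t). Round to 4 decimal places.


lambda = 0.0443
t = 874
lambda * t = 38.7182
R(t) = e^(-38.7182)
R(t) = 0.0

0.0


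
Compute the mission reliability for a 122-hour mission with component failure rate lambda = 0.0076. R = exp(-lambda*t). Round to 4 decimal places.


lambda = 0.0076
mission_time = 122
lambda * t = 0.0076 * 122 = 0.9272
R = exp(-0.9272)
R = 0.3957

0.3957


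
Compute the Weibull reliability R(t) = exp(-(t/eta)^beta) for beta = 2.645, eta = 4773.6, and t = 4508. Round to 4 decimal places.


beta = 2.645, eta = 4773.6, t = 4508
t/eta = 4508 / 4773.6 = 0.9444
(t/eta)^beta = 0.9444^2.645 = 0.8595
R(t) = exp(-0.8595)
R(t) = 0.4234

0.4234


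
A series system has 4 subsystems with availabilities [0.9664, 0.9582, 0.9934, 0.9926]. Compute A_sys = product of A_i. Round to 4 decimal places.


Subsystems: [0.9664, 0.9582, 0.9934, 0.9926]
After subsystem 1 (A=0.9664): product = 0.9664
After subsystem 2 (A=0.9582): product = 0.926
After subsystem 3 (A=0.9934): product = 0.9199
After subsystem 4 (A=0.9926): product = 0.9131
A_sys = 0.9131

0.9131


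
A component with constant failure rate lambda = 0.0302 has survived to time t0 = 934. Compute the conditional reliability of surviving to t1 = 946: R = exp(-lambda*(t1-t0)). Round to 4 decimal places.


lambda = 0.0302
t0 = 934, t1 = 946
t1 - t0 = 12
lambda * (t1-t0) = 0.0302 * 12 = 0.3624
R = exp(-0.3624)
R = 0.696

0.696


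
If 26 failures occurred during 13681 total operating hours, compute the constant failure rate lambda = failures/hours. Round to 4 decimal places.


failures = 26
total_hours = 13681
lambda = 26 / 13681
lambda = 0.0019

0.0019


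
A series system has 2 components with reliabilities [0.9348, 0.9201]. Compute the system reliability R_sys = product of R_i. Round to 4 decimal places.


Components: [0.9348, 0.9201]
After component 1 (R=0.9348): product = 0.9348
After component 2 (R=0.9201): product = 0.8601
R_sys = 0.8601

0.8601


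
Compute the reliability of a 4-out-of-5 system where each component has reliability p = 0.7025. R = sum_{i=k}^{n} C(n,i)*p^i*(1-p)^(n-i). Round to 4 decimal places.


k = 4, n = 5, p = 0.7025
i=4: C(5,4)=5 * 0.7025^4 * 0.2975^1 = 0.3623
i=5: C(5,5)=1 * 0.7025^5 * 0.2975^0 = 0.1711
R = sum of terms = 0.5334

0.5334


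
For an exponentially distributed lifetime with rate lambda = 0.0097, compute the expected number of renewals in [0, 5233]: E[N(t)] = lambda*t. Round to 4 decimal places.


lambda = 0.0097
t = 5233
E[N(t)] = lambda * t
E[N(t)] = 0.0097 * 5233
E[N(t)] = 50.7601

50.7601


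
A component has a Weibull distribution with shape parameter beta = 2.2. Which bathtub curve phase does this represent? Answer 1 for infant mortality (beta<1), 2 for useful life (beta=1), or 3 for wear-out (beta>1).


beta = 2.2
Compare beta to 1:
beta < 1 => infant mortality (phase 1)
beta = 1 => useful life (phase 2)
beta > 1 => wear-out (phase 3)
Since beta = 2.2, this is wear-out (increasing failure rate)
Phase = 3

3


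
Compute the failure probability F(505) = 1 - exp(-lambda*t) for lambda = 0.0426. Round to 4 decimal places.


lambda = 0.0426, t = 505
lambda * t = 21.513
exp(-21.513) = 0.0
F(t) = 1 - 0.0
F(t) = 1.0

1.0


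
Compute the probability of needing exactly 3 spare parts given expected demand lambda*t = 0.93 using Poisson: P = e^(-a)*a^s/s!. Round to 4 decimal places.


a = 0.93, s = 3
e^(-a) = e^(-0.93) = 0.3946
a^s = 0.93^3 = 0.8044
s! = 6
P = 0.3946 * 0.8044 / 6
P = 0.0529

0.0529


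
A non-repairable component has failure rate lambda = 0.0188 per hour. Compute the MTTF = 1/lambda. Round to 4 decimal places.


lambda = 0.0188
MTTF = 1 / 0.0188
MTTF = 53.1915

53.1915


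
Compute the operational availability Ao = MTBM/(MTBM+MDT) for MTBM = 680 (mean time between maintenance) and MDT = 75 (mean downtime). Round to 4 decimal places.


MTBM = 680
MDT = 75
MTBM + MDT = 755
Ao = 680 / 755
Ao = 0.9007

0.9007


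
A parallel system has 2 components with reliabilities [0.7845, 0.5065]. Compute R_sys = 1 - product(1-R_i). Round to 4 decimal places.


Components: [0.7845, 0.5065]
(1 - 0.7845) = 0.2155, running product = 0.2155
(1 - 0.5065) = 0.4935, running product = 0.1063
Product of (1-R_i) = 0.1063
R_sys = 1 - 0.1063 = 0.8937

0.8937


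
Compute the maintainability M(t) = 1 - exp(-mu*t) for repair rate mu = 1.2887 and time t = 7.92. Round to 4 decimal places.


mu = 1.2887, t = 7.92
mu * t = 1.2887 * 7.92 = 10.2065
exp(-10.2065) = 0.0
M(t) = 1 - 0.0
M(t) = 1.0

1.0


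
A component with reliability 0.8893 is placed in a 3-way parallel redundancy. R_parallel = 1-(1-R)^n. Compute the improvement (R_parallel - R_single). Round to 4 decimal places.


R_single = 0.8893, n = 3
1 - R_single = 0.1107
(1 - R_single)^n = 0.1107^3 = 0.0014
R_parallel = 1 - 0.0014 = 0.9986
Improvement = 0.9986 - 0.8893
Improvement = 0.1093

0.1093


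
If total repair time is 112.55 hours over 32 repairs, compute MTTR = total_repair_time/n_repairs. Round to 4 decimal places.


total_repair_time = 112.55
n_repairs = 32
MTTR = 112.55 / 32
MTTR = 3.5172

3.5172


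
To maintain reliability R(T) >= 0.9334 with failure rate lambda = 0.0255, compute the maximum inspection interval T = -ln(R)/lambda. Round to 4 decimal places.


R_target = 0.9334
lambda = 0.0255
-ln(0.9334) = 0.0689
T = 0.0689 / 0.0255
T = 2.7028

2.7028


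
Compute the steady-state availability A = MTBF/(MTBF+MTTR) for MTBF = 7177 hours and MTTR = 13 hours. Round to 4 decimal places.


MTBF = 7177
MTTR = 13
MTBF + MTTR = 7190
A = 7177 / 7190
A = 0.9982

0.9982


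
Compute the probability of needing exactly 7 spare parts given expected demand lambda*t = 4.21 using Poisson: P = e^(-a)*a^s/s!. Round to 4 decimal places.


a = 4.21, s = 7
e^(-a) = e^(-4.21) = 0.0148
a^s = 4.21^7 = 23440.921
s! = 5040
P = 0.0148 * 23440.921 / 5040
P = 0.0691

0.0691


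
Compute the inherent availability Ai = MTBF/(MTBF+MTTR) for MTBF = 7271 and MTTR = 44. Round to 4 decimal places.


MTBF = 7271
MTTR = 44
MTBF + MTTR = 7315
Ai = 7271 / 7315
Ai = 0.994

0.994


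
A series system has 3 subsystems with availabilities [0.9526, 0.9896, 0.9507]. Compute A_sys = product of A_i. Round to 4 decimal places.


Subsystems: [0.9526, 0.9896, 0.9507]
After subsystem 1 (A=0.9526): product = 0.9526
After subsystem 2 (A=0.9896): product = 0.9427
After subsystem 3 (A=0.9507): product = 0.8962
A_sys = 0.8962

0.8962


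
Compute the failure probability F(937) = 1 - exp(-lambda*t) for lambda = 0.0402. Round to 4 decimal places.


lambda = 0.0402, t = 937
lambda * t = 37.6674
exp(-37.6674) = 0.0
F(t) = 1 - 0.0
F(t) = 1.0

1.0


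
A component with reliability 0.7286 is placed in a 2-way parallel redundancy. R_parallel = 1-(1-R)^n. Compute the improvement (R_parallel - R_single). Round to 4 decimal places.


R_single = 0.7286, n = 2
1 - R_single = 0.2714
(1 - R_single)^n = 0.2714^2 = 0.0737
R_parallel = 1 - 0.0737 = 0.9263
Improvement = 0.9263 - 0.7286
Improvement = 0.1977

0.1977


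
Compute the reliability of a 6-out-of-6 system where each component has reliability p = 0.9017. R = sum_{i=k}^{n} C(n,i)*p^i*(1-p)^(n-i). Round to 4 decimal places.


k = 6, n = 6, p = 0.9017
i=6: C(6,6)=1 * 0.9017^6 * 0.0983^0 = 0.5375
R = sum of terms = 0.5375

0.5375


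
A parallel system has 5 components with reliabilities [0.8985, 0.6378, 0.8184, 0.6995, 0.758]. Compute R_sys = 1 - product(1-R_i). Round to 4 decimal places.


Components: [0.8985, 0.6378, 0.8184, 0.6995, 0.758]
(1 - 0.8985) = 0.1015, running product = 0.1015
(1 - 0.6378) = 0.3622, running product = 0.0368
(1 - 0.8184) = 0.1816, running product = 0.0067
(1 - 0.6995) = 0.3005, running product = 0.002
(1 - 0.758) = 0.242, running product = 0.0005
Product of (1-R_i) = 0.0005
R_sys = 1 - 0.0005 = 0.9995

0.9995


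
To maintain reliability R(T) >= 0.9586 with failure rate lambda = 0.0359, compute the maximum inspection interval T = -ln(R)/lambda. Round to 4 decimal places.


R_target = 0.9586
lambda = 0.0359
-ln(0.9586) = 0.0423
T = 0.0423 / 0.0359
T = 1.1778

1.1778


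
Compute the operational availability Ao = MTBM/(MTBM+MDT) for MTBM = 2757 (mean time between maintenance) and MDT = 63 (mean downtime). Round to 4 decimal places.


MTBM = 2757
MDT = 63
MTBM + MDT = 2820
Ao = 2757 / 2820
Ao = 0.9777

0.9777


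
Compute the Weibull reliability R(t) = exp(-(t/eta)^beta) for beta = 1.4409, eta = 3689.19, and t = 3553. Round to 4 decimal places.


beta = 1.4409, eta = 3689.19, t = 3553
t/eta = 3553 / 3689.19 = 0.9631
(t/eta)^beta = 0.9631^1.4409 = 0.9472
R(t) = exp(-0.9472)
R(t) = 0.3878

0.3878


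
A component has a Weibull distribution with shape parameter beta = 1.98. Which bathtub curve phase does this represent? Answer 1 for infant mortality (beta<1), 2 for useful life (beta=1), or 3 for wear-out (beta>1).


beta = 1.98
Compare beta to 1:
beta < 1 => infant mortality (phase 1)
beta = 1 => useful life (phase 2)
beta > 1 => wear-out (phase 3)
Since beta = 1.98, this is wear-out (increasing failure rate)
Phase = 3

3


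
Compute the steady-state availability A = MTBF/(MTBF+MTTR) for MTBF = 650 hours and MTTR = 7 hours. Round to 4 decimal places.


MTBF = 650
MTTR = 7
MTBF + MTTR = 657
A = 650 / 657
A = 0.9893

0.9893


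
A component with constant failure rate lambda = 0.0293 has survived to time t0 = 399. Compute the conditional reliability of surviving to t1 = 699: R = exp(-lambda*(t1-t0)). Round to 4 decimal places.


lambda = 0.0293
t0 = 399, t1 = 699
t1 - t0 = 300
lambda * (t1-t0) = 0.0293 * 300 = 8.79
R = exp(-8.79)
R = 0.0002

0.0002


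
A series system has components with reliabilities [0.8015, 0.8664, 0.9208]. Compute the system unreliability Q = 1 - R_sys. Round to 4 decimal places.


Components: [0.8015, 0.8664, 0.9208]
After component 1: product = 0.8015
After component 2: product = 0.6944
After component 3: product = 0.6394
R_sys = 0.6394
Q = 1 - 0.6394 = 0.3606

0.3606


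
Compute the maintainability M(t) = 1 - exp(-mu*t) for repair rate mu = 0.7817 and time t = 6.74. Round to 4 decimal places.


mu = 0.7817, t = 6.74
mu * t = 0.7817 * 6.74 = 5.2687
exp(-5.2687) = 0.0052
M(t) = 1 - 0.0052
M(t) = 0.9948

0.9948


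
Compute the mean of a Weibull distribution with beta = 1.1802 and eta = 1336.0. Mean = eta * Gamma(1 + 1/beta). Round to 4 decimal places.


beta = 1.1802, eta = 1336.0
1/beta = 0.8473
1 + 1/beta = 1.8473
Gamma(1.8473) = 0.9448
Mean = 1336.0 * 0.9448
Mean = 1262.2503

1262.2503


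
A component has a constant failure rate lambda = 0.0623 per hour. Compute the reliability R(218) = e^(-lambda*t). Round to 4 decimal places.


lambda = 0.0623
t = 218
lambda * t = 13.5814
R(t) = e^(-13.5814)
R(t) = 0.0

0.0


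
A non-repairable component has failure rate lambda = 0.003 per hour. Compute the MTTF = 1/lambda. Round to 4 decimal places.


lambda = 0.003
MTTF = 1 / 0.003
MTTF = 333.3333

333.3333


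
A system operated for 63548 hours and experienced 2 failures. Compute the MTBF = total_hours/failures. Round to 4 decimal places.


total_hours = 63548
failures = 2
MTBF = 63548 / 2
MTBF = 31774.0

31774.0


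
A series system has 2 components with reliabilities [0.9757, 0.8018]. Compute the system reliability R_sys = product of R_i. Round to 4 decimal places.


Components: [0.9757, 0.8018]
After component 1 (R=0.9757): product = 0.9757
After component 2 (R=0.8018): product = 0.7823
R_sys = 0.7823

0.7823


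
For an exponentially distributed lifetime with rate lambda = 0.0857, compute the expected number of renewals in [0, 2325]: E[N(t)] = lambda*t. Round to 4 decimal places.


lambda = 0.0857
t = 2325
E[N(t)] = lambda * t
E[N(t)] = 0.0857 * 2325
E[N(t)] = 199.2525

199.2525


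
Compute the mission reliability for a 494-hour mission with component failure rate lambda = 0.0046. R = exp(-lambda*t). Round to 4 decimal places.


lambda = 0.0046
mission_time = 494
lambda * t = 0.0046 * 494 = 2.2724
R = exp(-2.2724)
R = 0.1031

0.1031


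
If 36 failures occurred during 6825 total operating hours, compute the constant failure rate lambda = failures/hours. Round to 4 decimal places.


failures = 36
total_hours = 6825
lambda = 36 / 6825
lambda = 0.0053

0.0053


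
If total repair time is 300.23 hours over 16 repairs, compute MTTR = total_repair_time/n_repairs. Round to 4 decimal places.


total_repair_time = 300.23
n_repairs = 16
MTTR = 300.23 / 16
MTTR = 18.7644

18.7644


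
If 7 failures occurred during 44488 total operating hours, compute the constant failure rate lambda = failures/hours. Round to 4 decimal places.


failures = 7
total_hours = 44488
lambda = 7 / 44488
lambda = 0.0002

0.0002


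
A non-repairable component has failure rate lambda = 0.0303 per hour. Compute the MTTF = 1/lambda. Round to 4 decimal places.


lambda = 0.0303
MTTF = 1 / 0.0303
MTTF = 33.0033

33.0033


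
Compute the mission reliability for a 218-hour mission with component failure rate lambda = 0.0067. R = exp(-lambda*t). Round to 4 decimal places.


lambda = 0.0067
mission_time = 218
lambda * t = 0.0067 * 218 = 1.4606
R = exp(-1.4606)
R = 0.2321

0.2321


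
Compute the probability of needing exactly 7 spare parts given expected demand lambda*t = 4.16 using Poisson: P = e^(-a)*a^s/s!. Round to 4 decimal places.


a = 4.16, s = 7
e^(-a) = e^(-4.16) = 0.0156
a^s = 4.16^7 = 21560.2263
s! = 5040
P = 0.0156 * 21560.2263 / 5040
P = 0.0668

0.0668


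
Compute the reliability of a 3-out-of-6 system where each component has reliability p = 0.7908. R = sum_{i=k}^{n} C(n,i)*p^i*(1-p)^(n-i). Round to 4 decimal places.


k = 3, n = 6, p = 0.7908
i=3: C(6,3)=20 * 0.7908^3 * 0.2092^3 = 0.0906
i=4: C(6,4)=15 * 0.7908^4 * 0.2092^2 = 0.2567
i=5: C(6,5)=6 * 0.7908^5 * 0.2092^1 = 0.3882
i=6: C(6,6)=1 * 0.7908^6 * 0.2092^0 = 0.2446
R = sum of terms = 0.98

0.98


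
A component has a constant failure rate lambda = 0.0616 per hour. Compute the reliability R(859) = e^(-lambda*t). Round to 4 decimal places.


lambda = 0.0616
t = 859
lambda * t = 52.9144
R(t) = e^(-52.9144)
R(t) = 0.0

0.0


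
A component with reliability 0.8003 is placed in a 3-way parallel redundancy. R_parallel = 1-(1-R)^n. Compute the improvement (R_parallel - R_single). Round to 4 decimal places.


R_single = 0.8003, n = 3
1 - R_single = 0.1997
(1 - R_single)^n = 0.1997^3 = 0.008
R_parallel = 1 - 0.008 = 0.992
Improvement = 0.992 - 0.8003
Improvement = 0.1917

0.1917


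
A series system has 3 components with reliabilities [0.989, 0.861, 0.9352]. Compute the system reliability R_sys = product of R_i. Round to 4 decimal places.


Components: [0.989, 0.861, 0.9352]
After component 1 (R=0.989): product = 0.989
After component 2 (R=0.861): product = 0.8515
After component 3 (R=0.9352): product = 0.7963
R_sys = 0.7963

0.7963


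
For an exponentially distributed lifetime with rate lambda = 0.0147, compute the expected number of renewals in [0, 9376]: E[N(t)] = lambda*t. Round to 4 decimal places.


lambda = 0.0147
t = 9376
E[N(t)] = lambda * t
E[N(t)] = 0.0147 * 9376
E[N(t)] = 137.8272

137.8272


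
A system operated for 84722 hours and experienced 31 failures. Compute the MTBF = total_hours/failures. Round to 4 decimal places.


total_hours = 84722
failures = 31
MTBF = 84722 / 31
MTBF = 2732.9677

2732.9677


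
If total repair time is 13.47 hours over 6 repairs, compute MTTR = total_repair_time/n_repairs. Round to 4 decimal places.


total_repair_time = 13.47
n_repairs = 6
MTTR = 13.47 / 6
MTTR = 2.245

2.245


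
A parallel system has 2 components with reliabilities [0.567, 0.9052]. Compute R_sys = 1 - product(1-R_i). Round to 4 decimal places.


Components: [0.567, 0.9052]
(1 - 0.567) = 0.433, running product = 0.433
(1 - 0.9052) = 0.0948, running product = 0.041
Product of (1-R_i) = 0.041
R_sys = 1 - 0.041 = 0.959

0.959


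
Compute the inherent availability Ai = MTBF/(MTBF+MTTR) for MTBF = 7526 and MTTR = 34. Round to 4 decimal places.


MTBF = 7526
MTTR = 34
MTBF + MTTR = 7560
Ai = 7526 / 7560
Ai = 0.9955

0.9955


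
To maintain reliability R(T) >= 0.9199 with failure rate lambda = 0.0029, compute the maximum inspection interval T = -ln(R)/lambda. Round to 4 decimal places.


R_target = 0.9199
lambda = 0.0029
-ln(0.9199) = 0.0835
T = 0.0835 / 0.0029
T = 28.7898

28.7898


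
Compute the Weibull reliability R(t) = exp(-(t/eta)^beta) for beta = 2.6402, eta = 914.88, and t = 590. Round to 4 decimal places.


beta = 2.6402, eta = 914.88, t = 590
t/eta = 590 / 914.88 = 0.6449
(t/eta)^beta = 0.6449^2.6402 = 0.3141
R(t) = exp(-0.3141)
R(t) = 0.7305

0.7305


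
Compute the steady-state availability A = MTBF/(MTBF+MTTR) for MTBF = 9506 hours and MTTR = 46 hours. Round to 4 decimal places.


MTBF = 9506
MTTR = 46
MTBF + MTTR = 9552
A = 9506 / 9552
A = 0.9952

0.9952


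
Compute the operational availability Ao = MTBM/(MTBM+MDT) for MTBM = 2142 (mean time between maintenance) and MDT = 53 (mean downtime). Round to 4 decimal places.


MTBM = 2142
MDT = 53
MTBM + MDT = 2195
Ao = 2142 / 2195
Ao = 0.9759

0.9759


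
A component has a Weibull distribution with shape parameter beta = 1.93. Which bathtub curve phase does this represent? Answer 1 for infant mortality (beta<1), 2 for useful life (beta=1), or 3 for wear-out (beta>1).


beta = 1.93
Compare beta to 1:
beta < 1 => infant mortality (phase 1)
beta = 1 => useful life (phase 2)
beta > 1 => wear-out (phase 3)
Since beta = 1.93, this is wear-out (increasing failure rate)
Phase = 3

3


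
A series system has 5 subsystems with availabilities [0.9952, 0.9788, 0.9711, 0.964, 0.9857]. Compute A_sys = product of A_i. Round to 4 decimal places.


Subsystems: [0.9952, 0.9788, 0.9711, 0.964, 0.9857]
After subsystem 1 (A=0.9952): product = 0.9952
After subsystem 2 (A=0.9788): product = 0.9741
After subsystem 3 (A=0.9711): product = 0.946
After subsystem 4 (A=0.964): product = 0.9119
After subsystem 5 (A=0.9857): product = 0.8989
A_sys = 0.8989

0.8989


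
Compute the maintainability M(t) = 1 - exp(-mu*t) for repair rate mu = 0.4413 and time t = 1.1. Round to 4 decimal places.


mu = 0.4413, t = 1.1
mu * t = 0.4413 * 1.1 = 0.4854
exp(-0.4854) = 0.6154
M(t) = 1 - 0.6154
M(t) = 0.3846

0.3846


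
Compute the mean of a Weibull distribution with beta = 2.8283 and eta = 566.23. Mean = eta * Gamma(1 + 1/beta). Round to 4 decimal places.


beta = 2.8283, eta = 566.23
1/beta = 0.3536
1 + 1/beta = 1.3536
Gamma(1.3536) = 0.8908
Mean = 566.23 * 0.8908
Mean = 504.395

504.395


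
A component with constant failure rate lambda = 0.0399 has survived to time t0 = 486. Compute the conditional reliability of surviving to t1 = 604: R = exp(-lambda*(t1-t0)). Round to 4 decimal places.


lambda = 0.0399
t0 = 486, t1 = 604
t1 - t0 = 118
lambda * (t1-t0) = 0.0399 * 118 = 4.7082
R = exp(-4.7082)
R = 0.009

0.009


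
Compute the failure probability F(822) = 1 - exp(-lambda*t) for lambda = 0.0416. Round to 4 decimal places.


lambda = 0.0416, t = 822
lambda * t = 34.1952
exp(-34.1952) = 0.0
F(t) = 1 - 0.0
F(t) = 1.0

1.0


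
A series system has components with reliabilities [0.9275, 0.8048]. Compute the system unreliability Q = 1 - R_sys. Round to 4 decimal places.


Components: [0.9275, 0.8048]
After component 1: product = 0.9275
After component 2: product = 0.7465
R_sys = 0.7465
Q = 1 - 0.7465 = 0.2535

0.2535


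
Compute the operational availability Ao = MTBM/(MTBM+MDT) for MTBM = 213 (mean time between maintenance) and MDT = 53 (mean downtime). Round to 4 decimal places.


MTBM = 213
MDT = 53
MTBM + MDT = 266
Ao = 213 / 266
Ao = 0.8008

0.8008


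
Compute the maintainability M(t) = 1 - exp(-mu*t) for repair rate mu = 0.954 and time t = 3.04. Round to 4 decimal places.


mu = 0.954, t = 3.04
mu * t = 0.954 * 3.04 = 2.9002
exp(-2.9002) = 0.055
M(t) = 1 - 0.055
M(t) = 0.945

0.945


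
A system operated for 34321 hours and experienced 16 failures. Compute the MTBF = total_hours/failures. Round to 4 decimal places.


total_hours = 34321
failures = 16
MTBF = 34321 / 16
MTBF = 2145.0625

2145.0625


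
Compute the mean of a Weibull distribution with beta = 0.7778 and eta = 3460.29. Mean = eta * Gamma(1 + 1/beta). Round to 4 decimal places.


beta = 0.7778, eta = 3460.29
1/beta = 1.2857
1 + 1/beta = 2.2857
Gamma(2.2857) = 1.1568
Mean = 3460.29 * 1.1568
Mean = 4002.838

4002.838


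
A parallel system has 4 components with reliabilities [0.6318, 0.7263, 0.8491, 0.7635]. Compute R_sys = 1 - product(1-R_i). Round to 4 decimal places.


Components: [0.6318, 0.7263, 0.8491, 0.7635]
(1 - 0.6318) = 0.3682, running product = 0.3682
(1 - 0.7263) = 0.2737, running product = 0.1008
(1 - 0.8491) = 0.1509, running product = 0.0152
(1 - 0.7635) = 0.2365, running product = 0.0036
Product of (1-R_i) = 0.0036
R_sys = 1 - 0.0036 = 0.9964

0.9964


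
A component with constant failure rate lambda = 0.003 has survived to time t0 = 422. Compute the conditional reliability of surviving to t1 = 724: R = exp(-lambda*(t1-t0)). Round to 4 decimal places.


lambda = 0.003
t0 = 422, t1 = 724
t1 - t0 = 302
lambda * (t1-t0) = 0.003 * 302 = 0.906
R = exp(-0.906)
R = 0.4041

0.4041


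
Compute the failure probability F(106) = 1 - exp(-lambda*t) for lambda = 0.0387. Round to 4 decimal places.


lambda = 0.0387, t = 106
lambda * t = 4.1022
exp(-4.1022) = 0.0165
F(t) = 1 - 0.0165
F(t) = 0.9835

0.9835


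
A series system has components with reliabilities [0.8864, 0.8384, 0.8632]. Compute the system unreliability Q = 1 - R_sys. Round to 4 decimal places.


Components: [0.8864, 0.8384, 0.8632]
After component 1: product = 0.8864
After component 2: product = 0.7432
After component 3: product = 0.6415
R_sys = 0.6415
Q = 1 - 0.6415 = 0.3585

0.3585


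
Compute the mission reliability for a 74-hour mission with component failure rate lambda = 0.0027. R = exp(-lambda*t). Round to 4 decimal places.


lambda = 0.0027
mission_time = 74
lambda * t = 0.0027 * 74 = 0.1998
R = exp(-0.1998)
R = 0.8189

0.8189


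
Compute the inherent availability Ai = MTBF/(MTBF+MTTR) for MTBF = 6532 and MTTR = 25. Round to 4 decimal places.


MTBF = 6532
MTTR = 25
MTBF + MTTR = 6557
Ai = 6532 / 6557
Ai = 0.9962

0.9962


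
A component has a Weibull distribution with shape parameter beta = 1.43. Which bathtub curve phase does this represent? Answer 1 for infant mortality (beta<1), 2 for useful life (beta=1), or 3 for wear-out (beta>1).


beta = 1.43
Compare beta to 1:
beta < 1 => infant mortality (phase 1)
beta = 1 => useful life (phase 2)
beta > 1 => wear-out (phase 3)
Since beta = 1.43, this is wear-out (increasing failure rate)
Phase = 3

3


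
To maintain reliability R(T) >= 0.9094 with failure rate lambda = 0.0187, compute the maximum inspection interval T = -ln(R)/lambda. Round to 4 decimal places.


R_target = 0.9094
lambda = 0.0187
-ln(0.9094) = 0.095
T = 0.095 / 0.0187
T = 5.0786

5.0786


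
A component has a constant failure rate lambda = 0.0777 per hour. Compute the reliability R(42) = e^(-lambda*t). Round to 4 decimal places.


lambda = 0.0777
t = 42
lambda * t = 3.2634
R(t) = e^(-3.2634)
R(t) = 0.0383

0.0383


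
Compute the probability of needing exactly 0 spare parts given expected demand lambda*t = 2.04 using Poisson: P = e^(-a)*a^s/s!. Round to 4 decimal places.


a = 2.04, s = 0
e^(-a) = e^(-2.04) = 0.13
a^s = 2.04^0 = 1.0
s! = 1
P = 0.13 * 1.0 / 1
P = 0.13

0.13


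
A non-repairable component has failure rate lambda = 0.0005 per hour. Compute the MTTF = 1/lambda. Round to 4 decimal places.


lambda = 0.0005
MTTF = 1 / 0.0005
MTTF = 2000.0

2000.0


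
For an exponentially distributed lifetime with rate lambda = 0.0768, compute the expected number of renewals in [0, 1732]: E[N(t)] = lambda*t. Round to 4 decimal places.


lambda = 0.0768
t = 1732
E[N(t)] = lambda * t
E[N(t)] = 0.0768 * 1732
E[N(t)] = 133.0176

133.0176


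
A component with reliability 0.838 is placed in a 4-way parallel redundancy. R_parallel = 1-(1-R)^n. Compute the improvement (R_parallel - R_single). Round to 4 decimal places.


R_single = 0.838, n = 4
1 - R_single = 0.162
(1 - R_single)^n = 0.162^4 = 0.0007
R_parallel = 1 - 0.0007 = 0.9993
Improvement = 0.9993 - 0.838
Improvement = 0.1613

0.1613


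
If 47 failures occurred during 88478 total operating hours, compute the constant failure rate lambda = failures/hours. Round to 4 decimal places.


failures = 47
total_hours = 88478
lambda = 47 / 88478
lambda = 0.0005

0.0005


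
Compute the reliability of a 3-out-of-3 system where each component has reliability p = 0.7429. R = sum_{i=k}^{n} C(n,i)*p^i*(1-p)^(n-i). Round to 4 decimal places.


k = 3, n = 3, p = 0.7429
i=3: C(3,3)=1 * 0.7429^3 * 0.2571^0 = 0.41
R = sum of terms = 0.41

0.41


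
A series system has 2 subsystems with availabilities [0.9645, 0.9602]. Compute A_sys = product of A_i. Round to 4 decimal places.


Subsystems: [0.9645, 0.9602]
After subsystem 1 (A=0.9645): product = 0.9645
After subsystem 2 (A=0.9602): product = 0.9261
A_sys = 0.9261

0.9261


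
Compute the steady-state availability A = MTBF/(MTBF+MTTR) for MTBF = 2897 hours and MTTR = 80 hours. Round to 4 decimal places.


MTBF = 2897
MTTR = 80
MTBF + MTTR = 2977
A = 2897 / 2977
A = 0.9731

0.9731


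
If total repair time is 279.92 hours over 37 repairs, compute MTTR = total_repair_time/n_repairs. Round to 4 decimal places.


total_repair_time = 279.92
n_repairs = 37
MTTR = 279.92 / 37
MTTR = 7.5654

7.5654


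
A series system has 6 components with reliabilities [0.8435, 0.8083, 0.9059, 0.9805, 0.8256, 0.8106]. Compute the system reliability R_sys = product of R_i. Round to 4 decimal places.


Components: [0.8435, 0.8083, 0.9059, 0.9805, 0.8256, 0.8106]
After component 1 (R=0.8435): product = 0.8435
After component 2 (R=0.8083): product = 0.6818
After component 3 (R=0.9059): product = 0.6176
After component 4 (R=0.9805): product = 0.6056
After component 5 (R=0.8256): product = 0.5
After component 6 (R=0.8106): product = 0.4053
R_sys = 0.4053

0.4053


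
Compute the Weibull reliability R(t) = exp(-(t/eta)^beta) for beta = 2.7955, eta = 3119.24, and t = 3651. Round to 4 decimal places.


beta = 2.7955, eta = 3119.24, t = 3651
t/eta = 3651 / 3119.24 = 1.1705
(t/eta)^beta = 1.1705^2.7955 = 1.5528
R(t) = exp(-1.5528)
R(t) = 0.2117

0.2117


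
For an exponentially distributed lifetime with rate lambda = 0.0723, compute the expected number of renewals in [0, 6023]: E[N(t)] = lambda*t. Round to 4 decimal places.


lambda = 0.0723
t = 6023
E[N(t)] = lambda * t
E[N(t)] = 0.0723 * 6023
E[N(t)] = 435.4629

435.4629


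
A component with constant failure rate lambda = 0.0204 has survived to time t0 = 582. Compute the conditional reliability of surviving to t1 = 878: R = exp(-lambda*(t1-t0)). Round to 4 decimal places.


lambda = 0.0204
t0 = 582, t1 = 878
t1 - t0 = 296
lambda * (t1-t0) = 0.0204 * 296 = 6.0384
R = exp(-6.0384)
R = 0.0024

0.0024


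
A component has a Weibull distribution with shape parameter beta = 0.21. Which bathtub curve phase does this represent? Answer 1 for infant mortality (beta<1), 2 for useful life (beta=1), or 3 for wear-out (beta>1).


beta = 0.21
Compare beta to 1:
beta < 1 => infant mortality (phase 1)
beta = 1 => useful life (phase 2)
beta > 1 => wear-out (phase 3)
Since beta = 0.21, this is infant mortality (decreasing failure rate)
Phase = 1

1


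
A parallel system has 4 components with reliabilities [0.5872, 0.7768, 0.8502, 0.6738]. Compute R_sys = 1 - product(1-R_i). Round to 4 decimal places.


Components: [0.5872, 0.7768, 0.8502, 0.6738]
(1 - 0.5872) = 0.4128, running product = 0.4128
(1 - 0.7768) = 0.2232, running product = 0.0921
(1 - 0.8502) = 0.1498, running product = 0.0138
(1 - 0.6738) = 0.3262, running product = 0.0045
Product of (1-R_i) = 0.0045
R_sys = 1 - 0.0045 = 0.9955

0.9955


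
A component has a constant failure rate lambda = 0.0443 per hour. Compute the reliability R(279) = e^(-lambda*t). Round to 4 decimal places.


lambda = 0.0443
t = 279
lambda * t = 12.3597
R(t) = e^(-12.3597)
R(t) = 0.0

0.0


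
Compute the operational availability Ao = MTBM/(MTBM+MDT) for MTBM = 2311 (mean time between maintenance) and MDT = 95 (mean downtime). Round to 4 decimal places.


MTBM = 2311
MDT = 95
MTBM + MDT = 2406
Ao = 2311 / 2406
Ao = 0.9605

0.9605


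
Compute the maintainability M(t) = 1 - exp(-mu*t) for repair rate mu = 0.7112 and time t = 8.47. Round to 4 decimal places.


mu = 0.7112, t = 8.47
mu * t = 0.7112 * 8.47 = 6.0239
exp(-6.0239) = 0.0024
M(t) = 1 - 0.0024
M(t) = 0.9976

0.9976


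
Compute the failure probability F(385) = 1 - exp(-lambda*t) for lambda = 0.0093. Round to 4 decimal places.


lambda = 0.0093, t = 385
lambda * t = 3.5805
exp(-3.5805) = 0.0279
F(t) = 1 - 0.0279
F(t) = 0.9721

0.9721


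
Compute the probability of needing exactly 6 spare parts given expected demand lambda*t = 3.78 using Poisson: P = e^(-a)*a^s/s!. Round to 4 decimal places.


a = 3.78, s = 6
e^(-a) = e^(-3.78) = 0.0228
a^s = 3.78^6 = 2917.0965
s! = 720
P = 0.0228 * 2917.0965 / 720
P = 0.0925

0.0925


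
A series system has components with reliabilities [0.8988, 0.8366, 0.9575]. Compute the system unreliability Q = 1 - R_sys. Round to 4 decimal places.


Components: [0.8988, 0.8366, 0.9575]
After component 1: product = 0.8988
After component 2: product = 0.7519
After component 3: product = 0.72
R_sys = 0.72
Q = 1 - 0.72 = 0.28

0.28


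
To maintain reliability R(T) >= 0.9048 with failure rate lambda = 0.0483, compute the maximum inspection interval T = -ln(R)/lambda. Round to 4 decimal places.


R_target = 0.9048
lambda = 0.0483
-ln(0.9048) = 0.1
T = 0.1 / 0.0483
T = 2.0712

2.0712


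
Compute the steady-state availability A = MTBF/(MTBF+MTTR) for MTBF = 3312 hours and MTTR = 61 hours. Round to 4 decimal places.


MTBF = 3312
MTTR = 61
MTBF + MTTR = 3373
A = 3312 / 3373
A = 0.9819

0.9819


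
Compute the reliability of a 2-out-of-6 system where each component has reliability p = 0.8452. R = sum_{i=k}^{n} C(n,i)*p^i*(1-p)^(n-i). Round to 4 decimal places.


k = 2, n = 6, p = 0.8452
i=2: C(6,2)=15 * 0.8452^2 * 0.1548^4 = 0.0062
i=3: C(6,3)=20 * 0.8452^3 * 0.1548^3 = 0.0448
i=4: C(6,4)=15 * 0.8452^4 * 0.1548^2 = 0.1834
i=5: C(6,5)=6 * 0.8452^5 * 0.1548^1 = 0.4006
i=6: C(6,6)=1 * 0.8452^6 * 0.1548^0 = 0.3645
R = sum of terms = 0.9995

0.9995


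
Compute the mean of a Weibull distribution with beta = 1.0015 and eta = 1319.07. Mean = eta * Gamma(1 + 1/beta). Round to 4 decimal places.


beta = 1.0015, eta = 1319.07
1/beta = 0.9985
1 + 1/beta = 1.9985
Gamma(1.9985) = 0.9994
Mean = 1319.07 * 0.9994
Mean = 1318.2359

1318.2359


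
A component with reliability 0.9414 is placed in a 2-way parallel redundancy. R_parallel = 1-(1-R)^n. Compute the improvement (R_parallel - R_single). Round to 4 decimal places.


R_single = 0.9414, n = 2
1 - R_single = 0.0586
(1 - R_single)^n = 0.0586^2 = 0.0034
R_parallel = 1 - 0.0034 = 0.9966
Improvement = 0.9966 - 0.9414
Improvement = 0.0552

0.0552


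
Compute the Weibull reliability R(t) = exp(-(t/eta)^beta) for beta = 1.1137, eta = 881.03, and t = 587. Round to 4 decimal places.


beta = 1.1137, eta = 881.03, t = 587
t/eta = 587 / 881.03 = 0.6663
(t/eta)^beta = 0.6663^1.1137 = 0.6362
R(t) = exp(-0.6362)
R(t) = 0.5293

0.5293


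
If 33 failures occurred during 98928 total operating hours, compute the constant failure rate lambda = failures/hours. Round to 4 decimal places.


failures = 33
total_hours = 98928
lambda = 33 / 98928
lambda = 0.0003

0.0003


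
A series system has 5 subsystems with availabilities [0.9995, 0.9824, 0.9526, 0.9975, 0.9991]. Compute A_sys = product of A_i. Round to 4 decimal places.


Subsystems: [0.9995, 0.9824, 0.9526, 0.9975, 0.9991]
After subsystem 1 (A=0.9995): product = 0.9995
After subsystem 2 (A=0.9824): product = 0.9819
After subsystem 3 (A=0.9526): product = 0.9354
After subsystem 4 (A=0.9975): product = 0.933
After subsystem 5 (A=0.9991): product = 0.9322
A_sys = 0.9322

0.9322


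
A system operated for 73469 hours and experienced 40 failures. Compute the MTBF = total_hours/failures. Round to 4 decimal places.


total_hours = 73469
failures = 40
MTBF = 73469 / 40
MTBF = 1836.725

1836.725


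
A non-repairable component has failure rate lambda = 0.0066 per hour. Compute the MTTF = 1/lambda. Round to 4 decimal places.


lambda = 0.0066
MTTF = 1 / 0.0066
MTTF = 151.5152

151.5152


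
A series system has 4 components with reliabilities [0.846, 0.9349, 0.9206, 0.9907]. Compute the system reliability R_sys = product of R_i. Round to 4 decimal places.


Components: [0.846, 0.9349, 0.9206, 0.9907]
After component 1 (R=0.846): product = 0.846
After component 2 (R=0.9349): product = 0.7909
After component 3 (R=0.9206): product = 0.7281
After component 4 (R=0.9907): product = 0.7214
R_sys = 0.7214

0.7214


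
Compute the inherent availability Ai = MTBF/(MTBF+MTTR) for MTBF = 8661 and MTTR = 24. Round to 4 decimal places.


MTBF = 8661
MTTR = 24
MTBF + MTTR = 8685
Ai = 8661 / 8685
Ai = 0.9972

0.9972


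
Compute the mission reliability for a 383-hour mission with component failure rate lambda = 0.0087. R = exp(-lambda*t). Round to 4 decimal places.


lambda = 0.0087
mission_time = 383
lambda * t = 0.0087 * 383 = 3.3321
R = exp(-3.3321)
R = 0.0357

0.0357


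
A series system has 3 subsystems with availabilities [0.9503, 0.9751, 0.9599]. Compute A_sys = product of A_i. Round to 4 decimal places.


Subsystems: [0.9503, 0.9751, 0.9599]
After subsystem 1 (A=0.9503): product = 0.9503
After subsystem 2 (A=0.9751): product = 0.9266
After subsystem 3 (A=0.9599): product = 0.8895
A_sys = 0.8895

0.8895
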